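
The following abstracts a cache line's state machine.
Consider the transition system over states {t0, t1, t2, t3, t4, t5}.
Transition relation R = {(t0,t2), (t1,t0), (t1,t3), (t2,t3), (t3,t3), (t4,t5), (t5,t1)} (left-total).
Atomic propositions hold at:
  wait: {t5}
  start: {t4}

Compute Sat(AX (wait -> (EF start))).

EF start: least fixpoint, start Z0 = {t4}, add states with some successor in Z. Already a fixed point.
Sat(EF start) = {t4}
Sat(wait -> (EF start)) = {t0, t1, t2, t3, t4}
Sat(AX (wait -> (EF start))) = {s : every successor in {t0, t1, t2, t3, t4}} = {t0, t1, t2, t3, t5}

{t0, t1, t2, t3, t5}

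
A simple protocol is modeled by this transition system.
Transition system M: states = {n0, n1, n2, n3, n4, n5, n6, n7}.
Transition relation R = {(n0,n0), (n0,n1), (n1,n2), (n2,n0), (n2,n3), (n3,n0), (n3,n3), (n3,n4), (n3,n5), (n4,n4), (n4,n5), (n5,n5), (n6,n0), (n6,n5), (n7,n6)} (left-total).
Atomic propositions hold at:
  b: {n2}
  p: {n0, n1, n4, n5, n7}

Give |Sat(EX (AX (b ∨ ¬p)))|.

1

Sat(¬p) = {n2, n3, n6}
Sat(b ∨ ¬p) = {n2, n3, n6}
Sat(AX (b ∨ ¬p)) = {s : every successor in {n2, n3, n6}} = {n1, n7}
Sat(EX (AX (b ∨ ¬p))) = {s : some successor in {n1, n7}} = {n0}
|Sat(EX (AX (b ∨ ¬p)))| = |{n0}| = 1.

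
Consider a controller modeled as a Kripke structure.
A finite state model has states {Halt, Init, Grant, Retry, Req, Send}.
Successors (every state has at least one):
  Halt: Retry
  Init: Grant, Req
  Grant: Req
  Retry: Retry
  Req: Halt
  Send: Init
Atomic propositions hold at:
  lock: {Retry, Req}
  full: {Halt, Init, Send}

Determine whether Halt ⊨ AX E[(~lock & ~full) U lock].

Sat(~lock) = {Halt, Init, Grant, Send}
Sat(~full) = {Grant, Retry, Req}
Sat(~lock & ~full) = {Grant}
E[(~lock & ~full) U lock]: least fixpoint, start Z0 = Sat(lock) = {Retry, Req}, add states in Sat(~lock & ~full) with some successor in Z. Z1 = {Grant, Retry, Req}; fixed.
Sat(E[(~lock & ~full) U lock]) = {Grant, Retry, Req}
Sat(AX E[(~lock & ~full) U lock]) = {s : every successor in {Grant, Retry, Req}} = {Halt, Init, Grant, Retry}
Halt ∈ Sat(AX E[(~lock & ~full) U lock]) = {Halt, Init, Grant, Retry}, so the formula holds at Halt.

Yes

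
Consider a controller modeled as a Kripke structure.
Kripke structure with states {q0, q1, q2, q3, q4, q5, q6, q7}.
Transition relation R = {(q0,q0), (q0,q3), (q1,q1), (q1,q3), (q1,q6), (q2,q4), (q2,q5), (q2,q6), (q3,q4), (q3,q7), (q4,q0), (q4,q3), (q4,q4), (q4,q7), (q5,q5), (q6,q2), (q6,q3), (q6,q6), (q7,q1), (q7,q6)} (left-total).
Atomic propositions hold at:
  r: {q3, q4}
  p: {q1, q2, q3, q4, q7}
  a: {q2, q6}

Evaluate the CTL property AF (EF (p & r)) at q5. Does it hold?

No

Sat(p & r) = {q3, q4}
EF (p & r): least fixpoint, start Z0 = {q3, q4}, add states with some successor in Z. Z1 = {q0, q1, q2, q3, q4, q6}; Z2 = {q0, q1, q2, q3, q4, q6, q7}; fixed.
Sat(EF (p & r)) = {q0, q1, q2, q3, q4, q6, q7}
AF (EF (p & r)): least fixpoint, start Z0 = {q0, q1, q2, q3, q4, q6, q7}, add states with every successor in Z. Already a fixed point.
Sat(AF (EF (p & r))) = {q0, q1, q2, q3, q4, q6, q7}
q5 ∉ Sat(AF (EF (p & r))) = {q0, q1, q2, q3, q4, q6, q7}, so the formula does not hold at q5.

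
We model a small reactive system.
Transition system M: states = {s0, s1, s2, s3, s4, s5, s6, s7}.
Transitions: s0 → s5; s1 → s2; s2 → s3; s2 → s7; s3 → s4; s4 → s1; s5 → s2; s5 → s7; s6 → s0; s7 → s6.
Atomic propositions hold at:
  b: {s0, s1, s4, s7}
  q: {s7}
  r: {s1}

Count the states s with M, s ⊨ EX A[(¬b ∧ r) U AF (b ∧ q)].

Sat(¬b) = {s2, s3, s5, s6}
Sat(¬b ∧ r) = ∅
Sat(b ∧ q) = {s7}
AF (b ∧ q): least fixpoint, start Z0 = {s7}, add states with every successor in Z. Already a fixed point.
Sat(AF (b ∧ q)) = {s7}
A[(¬b ∧ r) U AF (b ∧ q)]: least fixpoint, start Z0 = Sat(AF (b ∧ q)) = {s7}, add states in Sat(¬b ∧ r) with every successor in Z. Already a fixed point.
Sat(A[(¬b ∧ r) U AF (b ∧ q)]) = {s7}
Sat(EX A[(¬b ∧ r) U AF (b ∧ q)]) = {s : some successor in {s7}} = {s2, s5}
|Sat(EX A[(¬b ∧ r) U AF (b ∧ q)])| = |{s2, s5}| = 2.

2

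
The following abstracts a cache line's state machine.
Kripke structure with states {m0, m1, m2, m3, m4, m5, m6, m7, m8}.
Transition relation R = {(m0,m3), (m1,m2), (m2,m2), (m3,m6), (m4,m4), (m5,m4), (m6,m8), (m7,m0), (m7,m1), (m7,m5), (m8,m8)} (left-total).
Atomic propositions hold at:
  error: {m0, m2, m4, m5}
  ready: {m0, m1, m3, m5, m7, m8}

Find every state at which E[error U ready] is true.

E[error U ready]: least fixpoint, start Z0 = Sat(ready) = {m0, m1, m3, m5, m7, m8}, add states in Sat(error) with some successor in Z. Already a fixed point.
Sat(E[error U ready]) = {m0, m1, m3, m5, m7, m8}

{m0, m1, m3, m5, m7, m8}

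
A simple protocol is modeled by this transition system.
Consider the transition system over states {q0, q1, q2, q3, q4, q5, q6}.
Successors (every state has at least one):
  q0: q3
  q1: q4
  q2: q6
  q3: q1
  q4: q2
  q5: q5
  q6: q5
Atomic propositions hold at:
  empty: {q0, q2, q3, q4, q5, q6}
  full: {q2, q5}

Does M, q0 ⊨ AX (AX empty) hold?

Sat(AX empty) = {s : every successor in {q0, q2, q3, q4, q5, q6}} = {q0, q1, q2, q4, q5, q6}
Sat(AX (AX empty)) = {s : every successor in {q0, q1, q2, q4, q5, q6}} = {q1, q2, q3, q4, q5, q6}
q0 ∉ Sat(AX (AX empty)) = {q1, q2, q3, q4, q5, q6}, so the formula does not hold at q0.

No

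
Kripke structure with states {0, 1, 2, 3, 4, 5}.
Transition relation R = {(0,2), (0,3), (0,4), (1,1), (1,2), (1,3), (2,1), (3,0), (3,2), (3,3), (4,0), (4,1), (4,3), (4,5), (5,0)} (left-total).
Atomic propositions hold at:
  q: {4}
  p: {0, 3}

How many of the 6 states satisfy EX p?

Sat(EX p) = {s : some successor in {0, 3}} = {0, 1, 3, 4, 5}
|Sat(EX p)| = |{0, 1, 3, 4, 5}| = 5.

5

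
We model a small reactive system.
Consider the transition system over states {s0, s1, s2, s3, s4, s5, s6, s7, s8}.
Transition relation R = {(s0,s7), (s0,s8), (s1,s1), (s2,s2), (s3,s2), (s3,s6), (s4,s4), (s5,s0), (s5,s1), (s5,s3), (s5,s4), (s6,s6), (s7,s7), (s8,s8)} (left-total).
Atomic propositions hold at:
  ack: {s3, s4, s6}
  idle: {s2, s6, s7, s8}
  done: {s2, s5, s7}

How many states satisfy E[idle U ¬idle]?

5

Sat(¬idle) = {s0, s1, s3, s4, s5}
E[idle U ¬idle]: least fixpoint, start Z0 = Sat(¬idle) = {s0, s1, s3, s4, s5}, add states in Sat(idle) with some successor in Z. Already a fixed point.
Sat(E[idle U ¬idle]) = {s0, s1, s3, s4, s5}
|Sat(E[idle U ¬idle])| = |{s0, s1, s3, s4, s5}| = 5.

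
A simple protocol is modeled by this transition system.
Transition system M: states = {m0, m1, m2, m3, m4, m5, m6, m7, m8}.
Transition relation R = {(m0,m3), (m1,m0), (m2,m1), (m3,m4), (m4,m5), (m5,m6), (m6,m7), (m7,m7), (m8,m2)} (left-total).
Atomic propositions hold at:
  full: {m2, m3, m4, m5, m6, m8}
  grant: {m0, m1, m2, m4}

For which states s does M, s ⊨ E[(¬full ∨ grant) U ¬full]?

Sat(¬full) = {m0, m1, m7}
Sat(¬full ∨ grant) = {m0, m1, m2, m4, m7}
E[(¬full ∨ grant) U ¬full]: least fixpoint, start Z0 = Sat(¬full) = {m0, m1, m7}, add states in Sat(¬full ∨ grant) with some successor in Z. Z1 = {m0, m1, m2, m7}; fixed.
Sat(E[(¬full ∨ grant) U ¬full]) = {m0, m1, m2, m7}

{m0, m1, m2, m7}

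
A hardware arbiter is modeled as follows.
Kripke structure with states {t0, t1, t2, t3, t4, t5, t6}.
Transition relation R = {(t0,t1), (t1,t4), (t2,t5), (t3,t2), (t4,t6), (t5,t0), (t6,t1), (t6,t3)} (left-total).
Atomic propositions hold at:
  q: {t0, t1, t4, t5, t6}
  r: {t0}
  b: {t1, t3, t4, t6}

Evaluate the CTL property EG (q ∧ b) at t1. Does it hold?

Sat(q ∧ b) = {t1, t4, t6}
EG (q ∧ b): greatest fixpoint, start Z0 = {t1, t4, t6}, keep only states in Sat with some successor in Z. Already a fixed point.
Sat(EG (q ∧ b)) = {t1, t4, t6}
t1 ∈ Sat(EG (q ∧ b)) = {t1, t4, t6}, so the formula holds at t1.

Yes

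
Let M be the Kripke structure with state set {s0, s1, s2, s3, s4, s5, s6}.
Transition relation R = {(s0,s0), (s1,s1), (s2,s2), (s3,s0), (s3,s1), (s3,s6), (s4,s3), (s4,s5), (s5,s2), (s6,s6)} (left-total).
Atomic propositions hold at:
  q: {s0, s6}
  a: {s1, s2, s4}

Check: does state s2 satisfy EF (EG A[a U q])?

No

A[a U q]: least fixpoint, start Z0 = Sat(q) = {s0, s6}, add states in Sat(a) with every successor in Z. Already a fixed point.
Sat(A[a U q]) = {s0, s6}
EG A[a U q]: greatest fixpoint, start Z0 = {s0, s6}, keep only states in Sat with some successor in Z. Already a fixed point.
Sat(EG A[a U q]) = {s0, s6}
EF (EG A[a U q]): least fixpoint, start Z0 = {s0, s6}, add states with some successor in Z. Z1 = {s0, s3, s6}; Z2 = {s0, s3, s4, s6}; fixed.
Sat(EF (EG A[a U q])) = {s0, s3, s4, s6}
s2 ∉ Sat(EF (EG A[a U q])) = {s0, s3, s4, s6}, so the formula does not hold at s2.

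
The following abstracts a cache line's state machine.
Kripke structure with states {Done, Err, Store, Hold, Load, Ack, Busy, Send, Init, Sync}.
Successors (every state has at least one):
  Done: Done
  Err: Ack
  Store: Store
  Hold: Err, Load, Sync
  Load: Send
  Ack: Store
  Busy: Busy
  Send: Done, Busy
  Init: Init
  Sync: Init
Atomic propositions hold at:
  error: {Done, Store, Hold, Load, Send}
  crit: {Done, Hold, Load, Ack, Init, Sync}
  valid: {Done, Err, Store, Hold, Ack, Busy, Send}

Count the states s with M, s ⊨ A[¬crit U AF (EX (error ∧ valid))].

6

Sat(¬crit) = {Err, Store, Busy, Send}
Sat(error ∧ valid) = {Done, Store, Hold, Send}
Sat(EX (error ∧ valid)) = {s : some successor in {Done, Store, Hold, Send}} = {Done, Store, Load, Ack, Send}
AF (EX (error ∧ valid)): least fixpoint, start Z0 = {Done, Store, Load, Ack, Send}, add states with every successor in Z. Z1 = {Done, Err, Store, Load, Ack, Send}; fixed.
Sat(AF (EX (error ∧ valid))) = {Done, Err, Store, Load, Ack, Send}
A[¬crit U AF (EX (error ∧ valid))]: least fixpoint, start Z0 = Sat(AF (EX (error ∧ valid))) = {Done, Err, Store, Load, Ack, Send}, add states in Sat(¬crit) with every successor in Z. Already a fixed point.
Sat(A[¬crit U AF (EX (error ∧ valid))]) = {Done, Err, Store, Load, Ack, Send}
|Sat(A[¬crit U AF (EX (error ∧ valid))])| = |{Done, Err, Store, Load, Ack, Send}| = 6.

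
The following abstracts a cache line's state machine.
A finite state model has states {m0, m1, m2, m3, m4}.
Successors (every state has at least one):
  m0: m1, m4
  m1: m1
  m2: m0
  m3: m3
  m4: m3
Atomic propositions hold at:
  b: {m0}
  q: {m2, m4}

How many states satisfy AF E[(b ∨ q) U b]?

2

Sat(b ∨ q) = {m0, m2, m4}
E[(b ∨ q) U b]: least fixpoint, start Z0 = Sat(b) = {m0}, add states in Sat(b ∨ q) with some successor in Z. Z1 = {m0, m2}; fixed.
Sat(E[(b ∨ q) U b]) = {m0, m2}
AF E[(b ∨ q) U b]: least fixpoint, start Z0 = {m0, m2}, add states with every successor in Z. Already a fixed point.
Sat(AF E[(b ∨ q) U b]) = {m0, m2}
|Sat(AF E[(b ∨ q) U b])| = |{m0, m2}| = 2.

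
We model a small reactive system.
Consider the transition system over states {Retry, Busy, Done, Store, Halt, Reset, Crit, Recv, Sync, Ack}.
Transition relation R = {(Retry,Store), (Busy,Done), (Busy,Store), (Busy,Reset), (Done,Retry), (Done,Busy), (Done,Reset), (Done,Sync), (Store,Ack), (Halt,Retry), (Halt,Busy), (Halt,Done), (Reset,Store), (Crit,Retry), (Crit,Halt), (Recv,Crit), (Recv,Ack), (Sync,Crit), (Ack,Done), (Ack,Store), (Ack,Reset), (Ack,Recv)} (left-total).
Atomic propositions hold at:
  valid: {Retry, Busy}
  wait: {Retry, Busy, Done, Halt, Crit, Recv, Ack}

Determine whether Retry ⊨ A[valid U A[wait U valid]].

Yes

A[wait U valid]: least fixpoint, start Z0 = Sat(valid) = {Retry, Busy}, add states in Sat(wait) with every successor in Z. Already a fixed point.
Sat(A[wait U valid]) = {Retry, Busy}
A[valid U A[wait U valid]]: least fixpoint, start Z0 = Sat(A[wait U valid]) = {Retry, Busy}, add states in Sat(valid) with every successor in Z. Already a fixed point.
Sat(A[valid U A[wait U valid]]) = {Retry, Busy}
Retry ∈ Sat(A[valid U A[wait U valid]]) = {Retry, Busy}, so the formula holds at Retry.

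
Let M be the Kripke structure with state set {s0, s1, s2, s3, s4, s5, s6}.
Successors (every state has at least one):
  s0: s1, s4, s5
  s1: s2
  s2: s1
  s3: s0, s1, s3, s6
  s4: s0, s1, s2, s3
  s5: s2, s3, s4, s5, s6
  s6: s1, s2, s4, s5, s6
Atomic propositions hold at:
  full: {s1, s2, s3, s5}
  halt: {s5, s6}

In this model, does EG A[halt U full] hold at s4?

A[halt U full]: least fixpoint, start Z0 = Sat(full) = {s1, s2, s3, s5}, add states in Sat(halt) with every successor in Z. Already a fixed point.
Sat(A[halt U full]) = {s1, s2, s3, s5}
EG A[halt U full]: greatest fixpoint, start Z0 = {s1, s2, s3, s5}, keep only states in Sat with some successor in Z. Already a fixed point.
Sat(EG A[halt U full]) = {s1, s2, s3, s5}
s4 ∉ Sat(EG A[halt U full]) = {s1, s2, s3, s5}, so the formula does not hold at s4.

No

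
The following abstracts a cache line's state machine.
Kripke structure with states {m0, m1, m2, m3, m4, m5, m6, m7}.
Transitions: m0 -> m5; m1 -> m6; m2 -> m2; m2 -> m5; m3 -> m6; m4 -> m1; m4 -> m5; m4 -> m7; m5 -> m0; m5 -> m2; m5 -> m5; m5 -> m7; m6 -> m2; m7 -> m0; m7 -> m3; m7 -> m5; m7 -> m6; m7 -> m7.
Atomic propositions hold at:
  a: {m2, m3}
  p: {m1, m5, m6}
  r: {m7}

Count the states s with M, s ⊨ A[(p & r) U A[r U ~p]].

Sat(p & r) = ∅
Sat(~p) = {m0, m2, m3, m4, m7}
A[r U ~p]: least fixpoint, start Z0 = Sat(~p) = {m0, m2, m3, m4, m7}, add states in Sat(r) with every successor in Z. Already a fixed point.
Sat(A[r U ~p]) = {m0, m2, m3, m4, m7}
A[(p & r) U A[r U ~p]]: least fixpoint, start Z0 = Sat(A[r U ~p]) = {m0, m2, m3, m4, m7}, add states in Sat(p & r) with every successor in Z. Already a fixed point.
Sat(A[(p & r) U A[r U ~p]]) = {m0, m2, m3, m4, m7}
|Sat(A[(p & r) U A[r U ~p]])| = |{m0, m2, m3, m4, m7}| = 5.

5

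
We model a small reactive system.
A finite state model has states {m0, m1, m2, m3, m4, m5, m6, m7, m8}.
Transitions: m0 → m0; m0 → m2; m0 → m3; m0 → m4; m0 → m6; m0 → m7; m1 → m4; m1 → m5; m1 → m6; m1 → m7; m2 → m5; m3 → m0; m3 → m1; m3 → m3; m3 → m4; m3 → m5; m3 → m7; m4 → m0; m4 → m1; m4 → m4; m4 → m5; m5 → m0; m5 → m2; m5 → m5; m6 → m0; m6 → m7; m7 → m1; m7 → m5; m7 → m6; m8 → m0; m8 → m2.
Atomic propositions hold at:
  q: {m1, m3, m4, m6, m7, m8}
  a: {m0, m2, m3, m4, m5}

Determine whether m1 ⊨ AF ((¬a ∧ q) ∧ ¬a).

Sat(¬a) = {m1, m6, m7, m8}
Sat(¬a ∧ q) = {m1, m6, m7, m8}
Sat((¬a ∧ q) ∧ ¬a) = {m1, m6, m7, m8}
AF ((¬a ∧ q) ∧ ¬a): least fixpoint, start Z0 = {m1, m6, m7, m8}, add states with every successor in Z. Already a fixed point.
Sat(AF ((¬a ∧ q) ∧ ¬a)) = {m1, m6, m7, m8}
m1 ∈ Sat(AF ((¬a ∧ q) ∧ ¬a)) = {m1, m6, m7, m8}, so the formula holds at m1.

Yes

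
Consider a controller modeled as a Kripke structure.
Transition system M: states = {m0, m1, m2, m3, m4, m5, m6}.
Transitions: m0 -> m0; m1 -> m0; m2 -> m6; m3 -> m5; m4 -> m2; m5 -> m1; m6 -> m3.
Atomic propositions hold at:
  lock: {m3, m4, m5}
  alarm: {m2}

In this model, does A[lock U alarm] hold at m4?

Yes

A[lock U alarm]: least fixpoint, start Z0 = Sat(alarm) = {m2}, add states in Sat(lock) with every successor in Z. Z1 = {m2, m4}; fixed.
Sat(A[lock U alarm]) = {m2, m4}
m4 ∈ Sat(A[lock U alarm]) = {m2, m4}, so the formula holds at m4.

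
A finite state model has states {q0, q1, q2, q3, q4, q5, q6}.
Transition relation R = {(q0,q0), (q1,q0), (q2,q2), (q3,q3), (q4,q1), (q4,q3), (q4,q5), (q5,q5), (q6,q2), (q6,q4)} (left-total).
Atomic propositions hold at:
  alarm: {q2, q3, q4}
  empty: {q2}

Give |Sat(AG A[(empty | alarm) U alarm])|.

2

Sat(empty | alarm) = {q2, q3, q4}
A[(empty | alarm) U alarm]: least fixpoint, start Z0 = Sat(alarm) = {q2, q3, q4}, add states in Sat(empty | alarm) with every successor in Z. Already a fixed point.
Sat(A[(empty | alarm) U alarm]) = {q2, q3, q4}
AG A[(empty | alarm) U alarm]: greatest fixpoint, start Z0 = {q2, q3, q4}, keep only states in Sat with every successor in Z. Z1 = {q2, q3}; fixed.
Sat(AG A[(empty | alarm) U alarm]) = {q2, q3}
|Sat(AG A[(empty | alarm) U alarm])| = |{q2, q3}| = 2.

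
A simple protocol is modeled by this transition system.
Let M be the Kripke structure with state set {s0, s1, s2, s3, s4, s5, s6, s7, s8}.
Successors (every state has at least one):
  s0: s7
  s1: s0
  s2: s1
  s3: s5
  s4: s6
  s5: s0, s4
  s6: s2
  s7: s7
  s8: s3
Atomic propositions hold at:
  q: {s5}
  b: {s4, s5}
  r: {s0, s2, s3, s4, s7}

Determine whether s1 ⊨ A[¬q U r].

Yes

Sat(¬q) = {s0, s1, s2, s3, s4, s6, s7, s8}
A[¬q U r]: least fixpoint, start Z0 = Sat(r) = {s0, s2, s3, s4, s7}, add states in Sat(¬q) with every successor in Z. Z1 = {s0, s1, s2, s3, s4, s6, s7, s8}; fixed.
Sat(A[¬q U r]) = {s0, s1, s2, s3, s4, s6, s7, s8}
s1 ∈ Sat(A[¬q U r]) = {s0, s1, s2, s3, s4, s6, s7, s8}, so the formula holds at s1.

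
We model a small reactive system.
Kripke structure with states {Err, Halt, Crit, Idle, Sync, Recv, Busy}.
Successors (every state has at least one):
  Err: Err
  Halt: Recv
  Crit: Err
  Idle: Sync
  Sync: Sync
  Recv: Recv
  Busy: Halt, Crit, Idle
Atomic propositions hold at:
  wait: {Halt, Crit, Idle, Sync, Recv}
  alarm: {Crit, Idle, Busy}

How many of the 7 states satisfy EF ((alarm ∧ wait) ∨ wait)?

6

Sat(alarm ∧ wait) = {Crit, Idle}
Sat((alarm ∧ wait) ∨ wait) = {Halt, Crit, Idle, Sync, Recv}
EF ((alarm ∧ wait) ∨ wait): least fixpoint, start Z0 = {Halt, Crit, Idle, Sync, Recv}, add states with some successor in Z. Z1 = {Halt, Crit, Idle, Sync, Recv, Busy}; fixed.
Sat(EF ((alarm ∧ wait) ∨ wait)) = {Halt, Crit, Idle, Sync, Recv, Busy}
|Sat(EF ((alarm ∧ wait) ∨ wait))| = |{Halt, Crit, Idle, Sync, Recv, Busy}| = 6.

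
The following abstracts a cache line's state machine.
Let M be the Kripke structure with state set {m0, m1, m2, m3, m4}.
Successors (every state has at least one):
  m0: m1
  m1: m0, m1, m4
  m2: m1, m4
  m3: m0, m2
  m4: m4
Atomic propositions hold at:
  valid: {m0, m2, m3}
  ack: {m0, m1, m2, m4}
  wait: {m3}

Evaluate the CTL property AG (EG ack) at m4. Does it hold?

Yes

EG ack: greatest fixpoint, start Z0 = {m0, m1, m2, m4}, keep only states in Sat with some successor in Z. Already a fixed point.
Sat(EG ack) = {m0, m1, m2, m4}
AG (EG ack): greatest fixpoint, start Z0 = {m0, m1, m2, m4}, keep only states in Sat with every successor in Z. Already a fixed point.
Sat(AG (EG ack)) = {m0, m1, m2, m4}
m4 ∈ Sat(AG (EG ack)) = {m0, m1, m2, m4}, so the formula holds at m4.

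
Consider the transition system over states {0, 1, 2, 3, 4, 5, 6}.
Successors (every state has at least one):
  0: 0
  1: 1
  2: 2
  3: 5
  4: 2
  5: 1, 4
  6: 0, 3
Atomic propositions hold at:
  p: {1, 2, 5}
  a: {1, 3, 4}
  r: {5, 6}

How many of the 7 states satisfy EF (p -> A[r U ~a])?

Sat(~a) = {0, 2, 5, 6}
A[r U ~a]: least fixpoint, start Z0 = Sat(~a) = {0, 2, 5, 6}, add states in Sat(r) with every successor in Z. Already a fixed point.
Sat(A[r U ~a]) = {0, 2, 5, 6}
Sat(p -> A[r U ~a]) = {0, 2, 3, 4, 5, 6}
EF (p -> A[r U ~a]): least fixpoint, start Z0 = {0, 2, 3, 4, 5, 6}, add states with some successor in Z. Already a fixed point.
Sat(EF (p -> A[r U ~a])) = {0, 2, 3, 4, 5, 6}
|Sat(EF (p -> A[r U ~a]))| = |{0, 2, 3, 4, 5, 6}| = 6.

6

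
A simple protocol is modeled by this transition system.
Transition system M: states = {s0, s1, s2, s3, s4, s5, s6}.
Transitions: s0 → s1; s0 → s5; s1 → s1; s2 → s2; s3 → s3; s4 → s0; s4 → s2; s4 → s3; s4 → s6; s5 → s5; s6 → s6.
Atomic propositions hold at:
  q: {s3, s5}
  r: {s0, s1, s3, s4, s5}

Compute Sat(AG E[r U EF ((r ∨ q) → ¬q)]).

{s1, s2, s6}

Sat(r ∨ q) = {s0, s1, s3, s4, s5}
Sat(¬q) = {s0, s1, s2, s4, s6}
Sat((r ∨ q) → ¬q) = {s0, s1, s2, s4, s6}
EF ((r ∨ q) → ¬q): least fixpoint, start Z0 = {s0, s1, s2, s4, s6}, add states with some successor in Z. Already a fixed point.
Sat(EF ((r ∨ q) → ¬q)) = {s0, s1, s2, s4, s6}
E[r U EF ((r ∨ q) → ¬q)]: least fixpoint, start Z0 = Sat(EF ((r ∨ q) → ¬q)) = {s0, s1, s2, s4, s6}, add states in Sat(r) with some successor in Z. Already a fixed point.
Sat(E[r U EF ((r ∨ q) → ¬q)]) = {s0, s1, s2, s4, s6}
AG E[r U EF ((r ∨ q) → ¬q)]: greatest fixpoint, start Z0 = {s0, s1, s2, s4, s6}, keep only states in Sat with every successor in Z. Z1 = {s1, s2, s6}; fixed.
Sat(AG E[r U EF ((r ∨ q) → ¬q)]) = {s1, s2, s6}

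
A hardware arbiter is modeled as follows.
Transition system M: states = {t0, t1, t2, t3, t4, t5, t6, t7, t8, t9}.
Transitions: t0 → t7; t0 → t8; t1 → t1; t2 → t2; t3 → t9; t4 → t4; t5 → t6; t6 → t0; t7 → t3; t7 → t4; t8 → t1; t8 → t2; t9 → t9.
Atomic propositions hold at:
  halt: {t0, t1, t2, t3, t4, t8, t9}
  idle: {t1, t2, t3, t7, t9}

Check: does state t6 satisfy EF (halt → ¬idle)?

Sat(¬idle) = {t0, t4, t5, t6, t8}
Sat(halt → ¬idle) = {t0, t4, t5, t6, t7, t8}
EF (halt → ¬idle): least fixpoint, start Z0 = {t0, t4, t5, t6, t7, t8}, add states with some successor in Z. Already a fixed point.
Sat(EF (halt → ¬idle)) = {t0, t4, t5, t6, t7, t8}
t6 ∈ Sat(EF (halt → ¬idle)) = {t0, t4, t5, t6, t7, t8}, so the formula holds at t6.

Yes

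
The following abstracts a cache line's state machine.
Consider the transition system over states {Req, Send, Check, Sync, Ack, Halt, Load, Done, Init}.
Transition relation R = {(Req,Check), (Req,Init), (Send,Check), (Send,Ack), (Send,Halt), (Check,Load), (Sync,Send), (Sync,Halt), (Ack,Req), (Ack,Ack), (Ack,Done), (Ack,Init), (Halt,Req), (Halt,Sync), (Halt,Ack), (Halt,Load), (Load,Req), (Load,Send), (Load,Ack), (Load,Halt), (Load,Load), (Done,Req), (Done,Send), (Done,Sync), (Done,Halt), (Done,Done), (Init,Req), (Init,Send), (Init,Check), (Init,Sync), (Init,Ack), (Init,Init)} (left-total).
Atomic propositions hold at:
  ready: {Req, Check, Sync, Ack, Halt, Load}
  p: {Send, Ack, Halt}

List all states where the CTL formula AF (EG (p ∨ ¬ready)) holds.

{Send, Sync, Ack, Halt, Done, Init}

Sat(¬ready) = {Send, Done, Init}
Sat(p ∨ ¬ready) = {Send, Ack, Halt, Done, Init}
EG (p ∨ ¬ready): greatest fixpoint, start Z0 = {Send, Ack, Halt, Done, Init}, keep only states in Sat with some successor in Z. Already a fixed point.
Sat(EG (p ∨ ¬ready)) = {Send, Ack, Halt, Done, Init}
AF (EG (p ∨ ¬ready)): least fixpoint, start Z0 = {Send, Ack, Halt, Done, Init}, add states with every successor in Z. Z1 = {Send, Sync, Ack, Halt, Done, Init}; fixed.
Sat(AF (EG (p ∨ ¬ready))) = {Send, Sync, Ack, Halt, Done, Init}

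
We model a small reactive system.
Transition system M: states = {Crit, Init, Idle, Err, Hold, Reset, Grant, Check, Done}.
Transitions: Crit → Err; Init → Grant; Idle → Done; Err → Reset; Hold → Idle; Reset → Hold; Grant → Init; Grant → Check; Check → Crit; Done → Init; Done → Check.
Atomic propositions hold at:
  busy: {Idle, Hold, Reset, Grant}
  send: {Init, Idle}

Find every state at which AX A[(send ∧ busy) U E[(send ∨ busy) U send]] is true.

Sat(send ∧ busy) = {Idle}
Sat(send ∨ busy) = {Init, Idle, Hold, Reset, Grant}
E[(send ∨ busy) U send]: least fixpoint, start Z0 = Sat(send) = {Init, Idle}, add states in Sat(send ∨ busy) with some successor in Z. Z1 = {Init, Idle, Hold, Grant}; Z2 = {Init, Idle, Hold, Reset, Grant}; fixed.
Sat(E[(send ∨ busy) U send]) = {Init, Idle, Hold, Reset, Grant}
A[(send ∧ busy) U E[(send ∨ busy) U send]]: least fixpoint, start Z0 = Sat(E[(send ∨ busy) U send]) = {Init, Idle, Hold, Reset, Grant}, add states in Sat(send ∧ busy) with every successor in Z. Already a fixed point.
Sat(A[(send ∧ busy) U E[(send ∨ busy) U send]]) = {Init, Idle, Hold, Reset, Grant}
Sat(AX A[(send ∧ busy) U E[(send ∨ busy) U send]]) = {s : every successor in {Init, Idle, Hold, Reset, Grant}} = {Init, Err, Hold, Reset}

{Init, Err, Hold, Reset}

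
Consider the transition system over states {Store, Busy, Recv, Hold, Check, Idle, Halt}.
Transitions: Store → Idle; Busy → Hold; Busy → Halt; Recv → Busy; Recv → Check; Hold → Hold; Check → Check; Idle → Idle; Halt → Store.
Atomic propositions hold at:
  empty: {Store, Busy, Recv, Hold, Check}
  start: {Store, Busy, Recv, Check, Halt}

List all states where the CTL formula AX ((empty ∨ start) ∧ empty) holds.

Sat(empty ∨ start) = {Store, Busy, Recv, Hold, Check, Halt}
Sat((empty ∨ start) ∧ empty) = {Store, Busy, Recv, Hold, Check}
Sat(AX ((empty ∨ start) ∧ empty)) = {s : every successor in {Store, Busy, Recv, Hold, Check}} = {Recv, Hold, Check, Halt}

{Recv, Hold, Check, Halt}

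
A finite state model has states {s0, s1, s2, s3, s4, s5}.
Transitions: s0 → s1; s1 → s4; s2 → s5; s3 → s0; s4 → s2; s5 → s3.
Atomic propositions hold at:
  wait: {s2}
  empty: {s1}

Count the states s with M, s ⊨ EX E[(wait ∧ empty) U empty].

Sat(wait ∧ empty) = ∅
E[(wait ∧ empty) U empty]: least fixpoint, start Z0 = Sat(empty) = {s1}, add states in Sat(wait ∧ empty) with some successor in Z. Already a fixed point.
Sat(E[(wait ∧ empty) U empty]) = {s1}
Sat(EX E[(wait ∧ empty) U empty]) = {s : some successor in {s1}} = {s0}
|Sat(EX E[(wait ∧ empty) U empty])| = |{s0}| = 1.

1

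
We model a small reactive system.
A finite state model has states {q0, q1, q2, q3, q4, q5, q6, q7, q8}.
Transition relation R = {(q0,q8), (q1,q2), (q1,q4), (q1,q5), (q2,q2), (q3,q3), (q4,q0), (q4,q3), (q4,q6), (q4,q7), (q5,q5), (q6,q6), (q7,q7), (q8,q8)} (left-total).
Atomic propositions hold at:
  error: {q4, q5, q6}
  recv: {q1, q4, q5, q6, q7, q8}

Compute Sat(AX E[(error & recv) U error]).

{q5, q6}

Sat(error & recv) = {q4, q5, q6}
E[(error & recv) U error]: least fixpoint, start Z0 = Sat(error) = {q4, q5, q6}, add states in Sat(error & recv) with some successor in Z. Already a fixed point.
Sat(E[(error & recv) U error]) = {q4, q5, q6}
Sat(AX E[(error & recv) U error]) = {s : every successor in {q4, q5, q6}} = {q5, q6}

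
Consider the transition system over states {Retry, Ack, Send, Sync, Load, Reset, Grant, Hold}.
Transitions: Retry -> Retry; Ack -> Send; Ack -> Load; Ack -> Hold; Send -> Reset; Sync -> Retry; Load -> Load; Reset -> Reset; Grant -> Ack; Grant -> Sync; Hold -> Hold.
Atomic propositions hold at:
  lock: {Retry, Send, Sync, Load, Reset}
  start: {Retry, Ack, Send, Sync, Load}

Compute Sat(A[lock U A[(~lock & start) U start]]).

{Retry, Ack, Send, Sync, Load}

Sat(~lock) = {Ack, Grant, Hold}
Sat(~lock & start) = {Ack}
A[(~lock & start) U start]: least fixpoint, start Z0 = Sat(start) = {Retry, Ack, Send, Sync, Load}, add states in Sat(~lock & start) with every successor in Z. Already a fixed point.
Sat(A[(~lock & start) U start]) = {Retry, Ack, Send, Sync, Load}
A[lock U A[(~lock & start) U start]]: least fixpoint, start Z0 = Sat(A[(~lock & start) U start]) = {Retry, Ack, Send, Sync, Load}, add states in Sat(lock) with every successor in Z. Already a fixed point.
Sat(A[lock U A[(~lock & start) U start]]) = {Retry, Ack, Send, Sync, Load}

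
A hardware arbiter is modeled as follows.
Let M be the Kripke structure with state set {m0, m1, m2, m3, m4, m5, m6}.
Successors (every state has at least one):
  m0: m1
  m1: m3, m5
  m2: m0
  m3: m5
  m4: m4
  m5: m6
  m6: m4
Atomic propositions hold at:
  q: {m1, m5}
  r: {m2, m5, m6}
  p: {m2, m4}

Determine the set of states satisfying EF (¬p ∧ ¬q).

{m0, m1, m2, m3, m5, m6}

Sat(¬p) = {m0, m1, m3, m5, m6}
Sat(¬q) = {m0, m2, m3, m4, m6}
Sat(¬p ∧ ¬q) = {m0, m3, m6}
EF (¬p ∧ ¬q): least fixpoint, start Z0 = {m0, m3, m6}, add states with some successor in Z. Z1 = {m0, m1, m2, m3, m5, m6}; fixed.
Sat(EF (¬p ∧ ¬q)) = {m0, m1, m2, m3, m5, m6}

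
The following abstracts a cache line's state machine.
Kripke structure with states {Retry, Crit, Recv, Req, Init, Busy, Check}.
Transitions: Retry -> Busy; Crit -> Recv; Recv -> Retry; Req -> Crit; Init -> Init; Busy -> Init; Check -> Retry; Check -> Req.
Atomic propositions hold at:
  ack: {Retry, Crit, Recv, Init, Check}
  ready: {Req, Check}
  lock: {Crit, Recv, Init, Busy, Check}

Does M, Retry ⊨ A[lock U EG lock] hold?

EG lock: greatest fixpoint, start Z0 = {Crit, Recv, Init, Busy, Check}, keep only states in Sat with some successor in Z. Z1 = {Crit, Init, Busy}; Z2 = {Init, Busy}; fixed.
Sat(EG lock) = {Init, Busy}
A[lock U EG lock]: least fixpoint, start Z0 = Sat(EG lock) = {Init, Busy}, add states in Sat(lock) with every successor in Z. Already a fixed point.
Sat(A[lock U EG lock]) = {Init, Busy}
Retry ∉ Sat(A[lock U EG lock]) = {Init, Busy}, so the formula does not hold at Retry.

No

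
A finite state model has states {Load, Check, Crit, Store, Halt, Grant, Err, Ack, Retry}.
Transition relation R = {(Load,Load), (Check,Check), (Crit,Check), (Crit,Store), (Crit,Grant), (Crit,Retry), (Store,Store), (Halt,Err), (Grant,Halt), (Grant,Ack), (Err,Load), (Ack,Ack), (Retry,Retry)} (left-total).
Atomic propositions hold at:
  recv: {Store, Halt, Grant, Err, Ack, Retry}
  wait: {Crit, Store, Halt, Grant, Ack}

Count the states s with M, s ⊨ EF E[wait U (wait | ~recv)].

8

Sat(~recv) = {Load, Check, Crit}
Sat(wait | ~recv) = {Load, Check, Crit, Store, Halt, Grant, Ack}
E[wait U (wait | ~recv)]: least fixpoint, start Z0 = Sat((wait | ~recv)) = {Load, Check, Crit, Store, Halt, Grant, Ack}, add states in Sat(wait) with some successor in Z. Already a fixed point.
Sat(E[wait U (wait | ~recv)]) = {Load, Check, Crit, Store, Halt, Grant, Ack}
EF E[wait U (wait | ~recv)]: least fixpoint, start Z0 = {Load, Check, Crit, Store, Halt, Grant, Ack}, add states with some successor in Z. Z1 = {Load, Check, Crit, Store, Halt, Grant, Err, Ack}; fixed.
Sat(EF E[wait U (wait | ~recv)]) = {Load, Check, Crit, Store, Halt, Grant, Err, Ack}
|Sat(EF E[wait U (wait | ~recv)])| = |{Load, Check, Crit, Store, Halt, Grant, Err, Ack}| = 8.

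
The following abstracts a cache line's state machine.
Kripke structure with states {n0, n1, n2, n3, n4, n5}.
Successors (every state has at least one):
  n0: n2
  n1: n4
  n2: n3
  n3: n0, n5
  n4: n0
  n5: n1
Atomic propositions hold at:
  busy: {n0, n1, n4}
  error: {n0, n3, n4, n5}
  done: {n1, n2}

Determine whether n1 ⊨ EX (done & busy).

No

Sat(done & busy) = {n1}
Sat(EX (done & busy)) = {s : some successor in {n1}} = {n5}
n1 ∉ Sat(EX (done & busy)) = {n5}, so the formula does not hold at n1.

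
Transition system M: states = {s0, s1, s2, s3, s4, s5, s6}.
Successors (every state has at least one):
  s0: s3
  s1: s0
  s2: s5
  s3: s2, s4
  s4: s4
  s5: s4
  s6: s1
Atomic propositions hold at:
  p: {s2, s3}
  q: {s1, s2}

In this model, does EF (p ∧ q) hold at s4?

No

Sat(p ∧ q) = {s2}
EF (p ∧ q): least fixpoint, start Z0 = {s2}, add states with some successor in Z. Z1 = {s2, s3}; Z2 = {s0, s2, s3}; Z3 = {s0, s1, s2, s3}; Z4 = {s0, s1, s2, s3, s6}; fixed.
Sat(EF (p ∧ q)) = {s0, s1, s2, s3, s6}
s4 ∉ Sat(EF (p ∧ q)) = {s0, s1, s2, s3, s6}, so the formula does not hold at s4.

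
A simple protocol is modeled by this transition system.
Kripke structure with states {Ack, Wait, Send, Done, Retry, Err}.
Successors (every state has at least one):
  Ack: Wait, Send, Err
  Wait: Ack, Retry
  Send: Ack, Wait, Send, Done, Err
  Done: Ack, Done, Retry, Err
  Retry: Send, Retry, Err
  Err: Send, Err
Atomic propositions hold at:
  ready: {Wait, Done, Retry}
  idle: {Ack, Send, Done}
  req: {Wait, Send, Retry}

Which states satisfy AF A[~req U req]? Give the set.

{Wait, Send, Retry}

Sat(~req) = {Ack, Done, Err}
A[~req U req]: least fixpoint, start Z0 = Sat(req) = {Wait, Send, Retry}, add states in Sat(~req) with every successor in Z. Already a fixed point.
Sat(A[~req U req]) = {Wait, Send, Retry}
AF A[~req U req]: least fixpoint, start Z0 = {Wait, Send, Retry}, add states with every successor in Z. Already a fixed point.
Sat(AF A[~req U req]) = {Wait, Send, Retry}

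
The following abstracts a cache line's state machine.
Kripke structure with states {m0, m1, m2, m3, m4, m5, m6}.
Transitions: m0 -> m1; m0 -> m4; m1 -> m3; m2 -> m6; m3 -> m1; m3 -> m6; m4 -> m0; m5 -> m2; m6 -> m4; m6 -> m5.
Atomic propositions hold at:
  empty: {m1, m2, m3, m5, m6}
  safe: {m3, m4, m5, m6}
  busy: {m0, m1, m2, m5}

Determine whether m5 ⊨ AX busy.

Sat(AX busy) = {s : every successor in {m0, m1, m2, m5}} = {m4, m5}
m5 ∈ Sat(AX busy) = {m4, m5}, so the formula holds at m5.

Yes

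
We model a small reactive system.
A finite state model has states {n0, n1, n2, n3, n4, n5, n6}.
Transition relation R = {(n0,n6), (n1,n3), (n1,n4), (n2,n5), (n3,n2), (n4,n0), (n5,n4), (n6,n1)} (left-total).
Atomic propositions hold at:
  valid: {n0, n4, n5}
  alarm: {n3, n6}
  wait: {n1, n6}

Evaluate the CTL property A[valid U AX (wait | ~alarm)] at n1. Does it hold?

Sat(~alarm) = {n0, n1, n2, n4, n5}
Sat(wait | ~alarm) = {n0, n1, n2, n4, n5, n6}
Sat(AX (wait | ~alarm)) = {s : every successor in {n0, n1, n2, n4, n5, n6}} = {n0, n2, n3, n4, n5, n6}
A[valid U AX (wait | ~alarm)]: least fixpoint, start Z0 = Sat(AX (wait | ~alarm)) = {n0, n2, n3, n4, n5, n6}, add states in Sat(valid) with every successor in Z. Already a fixed point.
Sat(A[valid U AX (wait | ~alarm)]) = {n0, n2, n3, n4, n5, n6}
n1 ∉ Sat(A[valid U AX (wait | ~alarm)]) = {n0, n2, n3, n4, n5, n6}, so the formula does not hold at n1.

No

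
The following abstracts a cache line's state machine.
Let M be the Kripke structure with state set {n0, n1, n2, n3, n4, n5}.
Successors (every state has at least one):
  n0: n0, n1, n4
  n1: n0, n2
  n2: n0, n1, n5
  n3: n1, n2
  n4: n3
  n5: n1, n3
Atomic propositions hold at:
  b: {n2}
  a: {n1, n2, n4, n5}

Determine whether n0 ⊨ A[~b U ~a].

Yes

Sat(~b) = {n0, n1, n3, n4, n5}
Sat(~a) = {n0, n3}
A[~b U ~a]: least fixpoint, start Z0 = Sat(~a) = {n0, n3}, add states in Sat(~b) with every successor in Z. Z1 = {n0, n3, n4}; fixed.
Sat(A[~b U ~a]) = {n0, n3, n4}
n0 ∈ Sat(A[~b U ~a]) = {n0, n3, n4}, so the formula holds at n0.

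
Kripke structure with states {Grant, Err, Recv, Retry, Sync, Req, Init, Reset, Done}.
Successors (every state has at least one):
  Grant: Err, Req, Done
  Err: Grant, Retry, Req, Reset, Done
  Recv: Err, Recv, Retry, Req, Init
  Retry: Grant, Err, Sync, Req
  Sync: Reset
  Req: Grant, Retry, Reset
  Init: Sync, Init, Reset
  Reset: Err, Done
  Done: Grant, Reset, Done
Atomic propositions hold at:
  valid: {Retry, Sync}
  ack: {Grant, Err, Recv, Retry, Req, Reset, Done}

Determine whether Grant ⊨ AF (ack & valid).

Sat(ack & valid) = {Retry}
AF (ack & valid): least fixpoint, start Z0 = {Retry}, add states with every successor in Z. Already a fixed point.
Sat(AF (ack & valid)) = {Retry}
Grant ∉ Sat(AF (ack & valid)) = {Retry}, so the formula does not hold at Grant.

No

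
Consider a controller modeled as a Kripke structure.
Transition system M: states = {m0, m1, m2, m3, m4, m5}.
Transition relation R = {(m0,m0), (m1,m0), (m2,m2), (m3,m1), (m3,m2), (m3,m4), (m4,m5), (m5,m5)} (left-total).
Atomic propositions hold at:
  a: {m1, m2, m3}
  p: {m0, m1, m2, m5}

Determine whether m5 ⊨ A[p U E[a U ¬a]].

Yes

Sat(¬a) = {m0, m4, m5}
E[a U ¬a]: least fixpoint, start Z0 = Sat(¬a) = {m0, m4, m5}, add states in Sat(a) with some successor in Z. Z1 = {m0, m1, m3, m4, m5}; fixed.
Sat(E[a U ¬a]) = {m0, m1, m3, m4, m5}
A[p U E[a U ¬a]]: least fixpoint, start Z0 = Sat(E[a U ¬a]) = {m0, m1, m3, m4, m5}, add states in Sat(p) with every successor in Z. Already a fixed point.
Sat(A[p U E[a U ¬a]]) = {m0, m1, m3, m4, m5}
m5 ∈ Sat(A[p U E[a U ¬a]]) = {m0, m1, m3, m4, m5}, so the formula holds at m5.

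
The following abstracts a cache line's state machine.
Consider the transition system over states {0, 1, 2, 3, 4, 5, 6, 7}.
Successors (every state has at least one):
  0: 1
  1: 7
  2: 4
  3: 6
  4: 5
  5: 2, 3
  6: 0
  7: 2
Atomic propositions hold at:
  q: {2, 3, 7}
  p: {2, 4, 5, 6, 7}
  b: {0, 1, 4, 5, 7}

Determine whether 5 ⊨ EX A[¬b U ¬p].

Sat(¬b) = {2, 3, 6}
Sat(¬p) = {0, 1, 3}
A[¬b U ¬p]: least fixpoint, start Z0 = Sat(¬p) = {0, 1, 3}, add states in Sat(¬b) with every successor in Z. Z1 = {0, 1, 3, 6}; fixed.
Sat(A[¬b U ¬p]) = {0, 1, 3, 6}
Sat(EX A[¬b U ¬p]) = {s : some successor in {0, 1, 3, 6}} = {0, 3, 5, 6}
5 ∈ Sat(EX A[¬b U ¬p]) = {0, 3, 5, 6}, so the formula holds at 5.

Yes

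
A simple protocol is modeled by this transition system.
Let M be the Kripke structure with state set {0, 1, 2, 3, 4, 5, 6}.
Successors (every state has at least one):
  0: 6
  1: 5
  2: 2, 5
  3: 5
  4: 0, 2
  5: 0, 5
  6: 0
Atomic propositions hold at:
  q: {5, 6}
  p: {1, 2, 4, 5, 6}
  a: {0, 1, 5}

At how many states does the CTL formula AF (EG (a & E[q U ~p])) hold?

3

Sat(~p) = {0, 3}
E[q U ~p]: least fixpoint, start Z0 = Sat(~p) = {0, 3}, add states in Sat(q) with some successor in Z. Z1 = {0, 3, 5, 6}; fixed.
Sat(E[q U ~p]) = {0, 3, 5, 6}
Sat(a & E[q U ~p]) = {0, 5}
EG (a & E[q U ~p]): greatest fixpoint, start Z0 = {0, 5}, keep only states in Sat with some successor in Z. Z1 = {5}; fixed.
Sat(EG (a & E[q U ~p])) = {5}
AF (EG (a & E[q U ~p])): least fixpoint, start Z0 = {5}, add states with every successor in Z. Z1 = {1, 3, 5}; fixed.
Sat(AF (EG (a & E[q U ~p]))) = {1, 3, 5}
|Sat(AF (EG (a & E[q U ~p])))| = |{1, 3, 5}| = 3.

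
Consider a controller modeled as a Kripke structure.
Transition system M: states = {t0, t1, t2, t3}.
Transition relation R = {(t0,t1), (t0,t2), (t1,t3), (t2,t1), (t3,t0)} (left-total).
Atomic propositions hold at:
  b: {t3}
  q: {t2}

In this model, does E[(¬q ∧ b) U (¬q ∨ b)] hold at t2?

No

Sat(¬q) = {t0, t1, t3}
Sat(¬q ∧ b) = {t3}
Sat(¬q ∨ b) = {t0, t1, t3}
E[(¬q ∧ b) U (¬q ∨ b)]: least fixpoint, start Z0 = Sat((¬q ∨ b)) = {t0, t1, t3}, add states in Sat(¬q ∧ b) with some successor in Z. Already a fixed point.
Sat(E[(¬q ∧ b) U (¬q ∨ b)]) = {t0, t1, t3}
t2 ∉ Sat(E[(¬q ∧ b) U (¬q ∨ b)]) = {t0, t1, t3}, so the formula does not hold at t2.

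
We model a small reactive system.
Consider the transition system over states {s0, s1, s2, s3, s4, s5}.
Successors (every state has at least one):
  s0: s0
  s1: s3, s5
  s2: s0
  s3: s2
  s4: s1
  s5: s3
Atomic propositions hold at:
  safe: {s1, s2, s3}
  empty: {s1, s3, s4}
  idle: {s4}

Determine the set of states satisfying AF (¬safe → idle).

Sat(¬safe) = {s0, s4, s5}
Sat(¬safe → idle) = {s1, s2, s3, s4}
AF (¬safe → idle): least fixpoint, start Z0 = {s1, s2, s3, s4}, add states with every successor in Z. Z1 = {s1, s2, s3, s4, s5}; fixed.
Sat(AF (¬safe → idle)) = {s1, s2, s3, s4, s5}

{s1, s2, s3, s4, s5}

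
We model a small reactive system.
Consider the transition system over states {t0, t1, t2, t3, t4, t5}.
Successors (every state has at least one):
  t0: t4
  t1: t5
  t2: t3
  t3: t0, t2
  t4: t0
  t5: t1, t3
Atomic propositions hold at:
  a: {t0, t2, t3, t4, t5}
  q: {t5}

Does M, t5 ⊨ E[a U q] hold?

Yes

E[a U q]: least fixpoint, start Z0 = Sat(q) = {t5}, add states in Sat(a) with some successor in Z. Already a fixed point.
Sat(E[a U q]) = {t5}
t5 ∈ Sat(E[a U q]) = {t5}, so the formula holds at t5.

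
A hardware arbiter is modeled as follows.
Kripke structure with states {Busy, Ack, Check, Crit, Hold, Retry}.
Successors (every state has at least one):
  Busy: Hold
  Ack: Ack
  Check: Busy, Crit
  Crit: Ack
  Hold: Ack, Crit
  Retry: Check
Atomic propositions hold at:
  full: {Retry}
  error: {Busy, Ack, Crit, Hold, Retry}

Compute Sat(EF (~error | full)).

Sat(~error) = {Check}
Sat(~error | full) = {Check, Retry}
EF (~error | full): least fixpoint, start Z0 = {Check, Retry}, add states with some successor in Z. Already a fixed point.
Sat(EF (~error | full)) = {Check, Retry}

{Check, Retry}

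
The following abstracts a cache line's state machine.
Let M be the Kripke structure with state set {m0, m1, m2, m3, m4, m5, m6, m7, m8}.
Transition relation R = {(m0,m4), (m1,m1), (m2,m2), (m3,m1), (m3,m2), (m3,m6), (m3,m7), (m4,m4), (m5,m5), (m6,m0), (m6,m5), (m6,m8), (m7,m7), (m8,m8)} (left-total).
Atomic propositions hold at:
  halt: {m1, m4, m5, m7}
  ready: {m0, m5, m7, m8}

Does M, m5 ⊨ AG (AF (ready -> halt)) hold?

Yes

Sat(ready -> halt) = {m1, m2, m3, m4, m5, m6, m7}
AF (ready -> halt): least fixpoint, start Z0 = {m1, m2, m3, m4, m5, m6, m7}, add states with every successor in Z. Z1 = {m0, m1, m2, m3, m4, m5, m6, m7}; fixed.
Sat(AF (ready -> halt)) = {m0, m1, m2, m3, m4, m5, m6, m7}
AG (AF (ready -> halt)): greatest fixpoint, start Z0 = {m0, m1, m2, m3, m4, m5, m6, m7}, keep only states in Sat with every successor in Z. Z1 = {m0, m1, m2, m3, m4, m5, m7}; Z2 = {m0, m1, m2, m4, m5, m7}; fixed.
Sat(AG (AF (ready -> halt))) = {m0, m1, m2, m4, m5, m7}
m5 ∈ Sat(AG (AF (ready -> halt))) = {m0, m1, m2, m4, m5, m7}, so the formula holds at m5.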